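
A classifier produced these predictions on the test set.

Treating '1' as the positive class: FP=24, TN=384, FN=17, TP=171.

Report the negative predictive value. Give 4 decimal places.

0.9576

NPV = TN/(TN+FN) = 384/(384+17) = 0.9576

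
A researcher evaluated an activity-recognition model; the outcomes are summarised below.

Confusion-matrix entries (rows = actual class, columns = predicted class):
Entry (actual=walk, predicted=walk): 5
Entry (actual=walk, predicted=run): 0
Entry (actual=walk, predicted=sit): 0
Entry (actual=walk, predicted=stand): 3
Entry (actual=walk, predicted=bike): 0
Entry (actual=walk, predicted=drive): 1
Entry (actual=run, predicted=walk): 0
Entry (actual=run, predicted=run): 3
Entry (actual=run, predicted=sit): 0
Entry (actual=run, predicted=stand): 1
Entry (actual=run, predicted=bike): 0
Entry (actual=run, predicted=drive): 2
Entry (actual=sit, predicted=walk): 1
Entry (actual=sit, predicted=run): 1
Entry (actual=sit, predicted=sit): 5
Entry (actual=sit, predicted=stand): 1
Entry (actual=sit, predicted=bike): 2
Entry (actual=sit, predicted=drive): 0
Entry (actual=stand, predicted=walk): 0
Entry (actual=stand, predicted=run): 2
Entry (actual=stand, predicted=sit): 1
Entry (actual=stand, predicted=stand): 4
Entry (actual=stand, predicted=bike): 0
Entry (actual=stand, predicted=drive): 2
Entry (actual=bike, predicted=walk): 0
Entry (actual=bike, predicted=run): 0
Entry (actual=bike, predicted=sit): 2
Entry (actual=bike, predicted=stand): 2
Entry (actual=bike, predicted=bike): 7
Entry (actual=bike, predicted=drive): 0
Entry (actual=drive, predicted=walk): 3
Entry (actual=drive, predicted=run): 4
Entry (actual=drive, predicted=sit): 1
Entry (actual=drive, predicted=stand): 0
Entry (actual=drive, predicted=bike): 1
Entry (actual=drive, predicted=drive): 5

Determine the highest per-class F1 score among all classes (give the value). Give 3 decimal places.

Per-class F1 score (2·TP/(2·TP+FP+FN)):
  walk: TP=5, FP=0+1+0+0+3=4, FN=0+0+3+0+1=4 → 10/18 = 0.5556
  run: TP=3, FP=0+1+2+0+4=7, FN=0+0+1+0+2=3 → 6/16 = 0.3750
  sit: TP=5, FP=0+0+1+2+1=4, FN=1+1+1+2+0=5 → 10/19 = 0.5263
  stand: TP=4, FP=3+1+1+2+0=7, FN=0+2+1+0+2=5 → 8/20 = 0.4000
  bike: TP=7, FP=0+0+2+0+1=3, FN=0+0+2+2+0=4 → 14/21 = 0.6667
  drive: TP=5, FP=1+2+0+2+0=5, FN=3+4+1+0+1=9 → 10/24 = 0.4167
Highest is class 'bike' with F1 score = 0.667.

0.667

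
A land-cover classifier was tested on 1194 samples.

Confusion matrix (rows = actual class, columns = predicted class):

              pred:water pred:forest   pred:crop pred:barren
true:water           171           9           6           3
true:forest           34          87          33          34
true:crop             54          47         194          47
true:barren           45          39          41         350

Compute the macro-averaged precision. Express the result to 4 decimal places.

0.6388

Per-class precision (TP/(TP+FP)):
  water: TP=171, FP=34+54+45=133 → 171/304 = 0.56250
  forest: TP=87, FP=9+47+39=95 → 87/182 = 0.47802
  crop: TP=194, FP=6+33+41=80 → 194/274 = 0.70803
  barren: TP=350, FP=3+34+47=84 → 350/434 = 0.80645
Macro-precision = mean = (0.56250 + 0.47802 + 0.70803 + 0.80645) / 4 = 0.6388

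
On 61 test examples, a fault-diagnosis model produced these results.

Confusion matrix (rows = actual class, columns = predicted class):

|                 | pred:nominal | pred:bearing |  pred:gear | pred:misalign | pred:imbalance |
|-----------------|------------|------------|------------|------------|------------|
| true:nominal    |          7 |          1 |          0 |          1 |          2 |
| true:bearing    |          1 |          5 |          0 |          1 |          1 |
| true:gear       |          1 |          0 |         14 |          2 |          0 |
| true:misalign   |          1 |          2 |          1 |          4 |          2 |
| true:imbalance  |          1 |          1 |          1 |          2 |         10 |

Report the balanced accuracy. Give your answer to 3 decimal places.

Balanced accuracy = mean of per-class recall.
  nominal: recall = 7/11 = 0.6364
  bearing: recall = 5/8 = 0.6250
  gear: recall = 14/17 = 0.8235
  misalign: recall = 4/10 = 0.4000
  imbalance: recall = 10/15 = 0.6667
Mean = (0.6364 + 0.6250 + 0.8235 + 0.4000 + 0.6667) / 5 = 0.630

0.630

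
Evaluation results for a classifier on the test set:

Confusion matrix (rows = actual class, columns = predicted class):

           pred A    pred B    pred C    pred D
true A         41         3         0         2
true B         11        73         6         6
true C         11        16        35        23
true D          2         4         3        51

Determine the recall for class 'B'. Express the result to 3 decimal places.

Take TP from the diagonal, FP from the rest of the 'B' prediction marginal, FN from the rest of the 'B' actual marginal.
recall = TP/(TP+FN).
B: TP=73, FN=11+6+6=23 → 73/96 = 0.7604

0.760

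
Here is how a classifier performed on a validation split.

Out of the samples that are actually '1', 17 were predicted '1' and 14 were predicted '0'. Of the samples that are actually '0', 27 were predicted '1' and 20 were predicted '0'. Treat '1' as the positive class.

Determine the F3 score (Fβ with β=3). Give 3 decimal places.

0.526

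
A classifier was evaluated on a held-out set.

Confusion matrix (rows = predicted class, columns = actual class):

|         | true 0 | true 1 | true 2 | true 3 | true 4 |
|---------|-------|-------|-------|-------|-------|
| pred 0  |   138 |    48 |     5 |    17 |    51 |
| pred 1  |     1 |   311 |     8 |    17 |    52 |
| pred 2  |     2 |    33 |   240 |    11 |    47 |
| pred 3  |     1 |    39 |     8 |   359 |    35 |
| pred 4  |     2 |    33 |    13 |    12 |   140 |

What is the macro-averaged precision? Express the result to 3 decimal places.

Per-class precision (TP/(TP+FP)):
  0: TP=138, FP=48+5+17+51=121 → 138/259 = 0.5328
  1: TP=311, FP=1+8+17+52=78 → 311/389 = 0.7995
  2: TP=240, FP=2+33+11+47=93 → 240/333 = 0.7207
  3: TP=359, FP=1+39+8+35=83 → 359/442 = 0.8122
  4: TP=140, FP=2+33+13+12=60 → 140/200 = 0.7000
Macro-precision = mean = (0.5328 + 0.7995 + 0.7207 + 0.8122 + 0.7000) / 5 = 0.713

0.713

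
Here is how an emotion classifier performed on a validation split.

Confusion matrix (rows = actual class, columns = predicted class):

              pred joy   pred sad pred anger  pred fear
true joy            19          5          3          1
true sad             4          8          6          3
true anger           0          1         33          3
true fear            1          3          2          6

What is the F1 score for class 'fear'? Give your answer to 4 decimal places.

0.4800

Take TP from the diagonal, FP from the rest of the 'fear' prediction marginal, FN from the rest of the 'fear' actual marginal.
F1 score = 2·TP/(2·TP+FP+FN).
fear: TP=6, FP=1+3+3=7, FN=1+3+2=6 → 12/25 = 0.48000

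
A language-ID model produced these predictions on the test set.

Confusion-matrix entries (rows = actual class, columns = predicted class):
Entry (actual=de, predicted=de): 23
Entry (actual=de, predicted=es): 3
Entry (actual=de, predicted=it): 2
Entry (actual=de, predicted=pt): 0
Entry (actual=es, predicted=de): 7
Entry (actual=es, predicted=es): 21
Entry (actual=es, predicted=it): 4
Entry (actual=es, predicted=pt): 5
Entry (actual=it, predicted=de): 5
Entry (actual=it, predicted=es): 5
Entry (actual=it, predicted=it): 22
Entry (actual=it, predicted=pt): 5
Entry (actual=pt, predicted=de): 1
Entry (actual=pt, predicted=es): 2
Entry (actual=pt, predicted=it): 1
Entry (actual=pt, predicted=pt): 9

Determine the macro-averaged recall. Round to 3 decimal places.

Per-class recall (TP/(TP+FN)):
  de: TP=23, FN=3+2+0=5 → 23/28 = 0.8214
  es: TP=21, FN=7+4+5=16 → 21/37 = 0.5676
  it: TP=22, FN=5+5+5=15 → 22/37 = 0.5946
  pt: TP=9, FN=1+2+1=4 → 9/13 = 0.6923
Macro-recall = mean = (0.8214 + 0.5676 + 0.5946 + 0.6923) / 4 = 0.669

0.669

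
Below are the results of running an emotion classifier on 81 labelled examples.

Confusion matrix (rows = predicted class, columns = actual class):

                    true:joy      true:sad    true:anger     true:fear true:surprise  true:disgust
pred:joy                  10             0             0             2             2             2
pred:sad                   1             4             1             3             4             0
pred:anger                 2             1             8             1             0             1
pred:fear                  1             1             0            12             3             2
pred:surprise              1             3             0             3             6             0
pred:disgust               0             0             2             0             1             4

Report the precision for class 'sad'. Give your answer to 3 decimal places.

0.308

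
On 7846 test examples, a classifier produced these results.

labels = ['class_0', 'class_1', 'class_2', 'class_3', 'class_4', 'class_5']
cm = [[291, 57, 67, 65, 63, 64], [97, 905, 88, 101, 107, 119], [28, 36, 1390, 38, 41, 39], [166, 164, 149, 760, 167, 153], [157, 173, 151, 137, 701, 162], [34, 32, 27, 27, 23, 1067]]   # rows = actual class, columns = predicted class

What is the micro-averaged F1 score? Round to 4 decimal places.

Micro-averaging pools counts across classes: ΣTP=5114, ΣFP=2732, ΣFN=2732.
Micro-F1 score = 2·TP/(2·TP+FP+FN) on pooled counts = 0.6518 (equals overall accuracy in single-label multiclass).

0.6518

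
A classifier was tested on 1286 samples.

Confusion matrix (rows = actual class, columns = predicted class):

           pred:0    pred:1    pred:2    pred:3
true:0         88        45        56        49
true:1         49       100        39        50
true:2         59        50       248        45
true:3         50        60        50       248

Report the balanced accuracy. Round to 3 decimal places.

0.504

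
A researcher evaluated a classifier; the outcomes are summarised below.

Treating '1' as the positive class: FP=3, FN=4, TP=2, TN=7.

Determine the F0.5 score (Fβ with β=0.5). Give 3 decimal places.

0.385

Fβ = (1+β²)·TP / ((1+β²)·TP + β²·FN + FP), with β²=1/4
= 1.25·2 / (1.25·2 + 0.25·4 + 3) = 0.385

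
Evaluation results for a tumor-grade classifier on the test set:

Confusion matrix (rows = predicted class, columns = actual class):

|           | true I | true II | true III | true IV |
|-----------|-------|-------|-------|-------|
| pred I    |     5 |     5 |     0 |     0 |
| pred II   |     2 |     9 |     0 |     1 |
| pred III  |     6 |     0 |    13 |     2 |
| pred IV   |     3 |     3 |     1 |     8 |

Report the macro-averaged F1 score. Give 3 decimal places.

0.591

Per-class F1 score (2·TP/(2·TP+FP+FN)):
  I: TP=5, FP=5+0+0=5, FN=2+6+3=11 → 10/26 = 0.3846
  II: TP=9, FP=2+0+1=3, FN=5+0+3=8 → 18/29 = 0.6207
  III: TP=13, FP=6+0+2=8, FN=0+0+1=1 → 26/35 = 0.7429
  IV: TP=8, FP=3+3+1=7, FN=0+1+2=3 → 16/26 = 0.6154
Macro-F1 score = mean = (0.3846 + 0.6207 + 0.7429 + 0.6154) / 4 = 0.591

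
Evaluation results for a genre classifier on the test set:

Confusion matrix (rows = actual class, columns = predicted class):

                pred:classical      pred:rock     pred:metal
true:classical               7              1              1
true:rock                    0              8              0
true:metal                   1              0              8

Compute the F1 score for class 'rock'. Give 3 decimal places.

0.941

One-vs-rest for 'rock': TP = diagonal; FP = other classes predicted 'rock'; FN = 'rock' predicted as other.
F1 score = 2·TP/(2·TP+FP+FN).
rock: TP=8, FP=1+0=1, FN=0+0=0 → 16/17 = 0.9412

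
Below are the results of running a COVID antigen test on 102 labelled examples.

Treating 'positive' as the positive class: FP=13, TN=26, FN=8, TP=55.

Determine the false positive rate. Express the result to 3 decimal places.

0.333

FPR = FP/(FP+TN) = 13/(13+26) = 0.333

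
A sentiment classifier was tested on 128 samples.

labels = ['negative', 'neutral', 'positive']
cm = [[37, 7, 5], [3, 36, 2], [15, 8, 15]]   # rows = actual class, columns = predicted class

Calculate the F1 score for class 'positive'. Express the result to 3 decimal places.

Take TP from the diagonal, FP from the rest of the 'positive' prediction marginal, FN from the rest of the 'positive' actual marginal.
F1 score = 2·TP/(2·TP+FP+FN).
positive: TP=15, FP=5+2=7, FN=15+8=23 → 30/60 = 0.5000

0.500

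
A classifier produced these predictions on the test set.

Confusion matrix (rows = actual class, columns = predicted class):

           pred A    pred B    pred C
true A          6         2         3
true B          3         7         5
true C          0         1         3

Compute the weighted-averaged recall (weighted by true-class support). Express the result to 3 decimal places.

0.533

Per-class recall (TP/(TP+FN)):
  A: TP=6, FN=2+3=5 → 6/11 = 0.5455
  B: TP=7, FN=3+5=8 → 7/15 = 0.4667
  C: TP=3, FN=0+1=1 → 3/4 = 0.7500
Weighted-recall = Σ (supportᵢ/N)·recallᵢ with N=30: (11/30)·0.5455 + (15/30)·0.4667 + (4/30)·0.7500 = 0.533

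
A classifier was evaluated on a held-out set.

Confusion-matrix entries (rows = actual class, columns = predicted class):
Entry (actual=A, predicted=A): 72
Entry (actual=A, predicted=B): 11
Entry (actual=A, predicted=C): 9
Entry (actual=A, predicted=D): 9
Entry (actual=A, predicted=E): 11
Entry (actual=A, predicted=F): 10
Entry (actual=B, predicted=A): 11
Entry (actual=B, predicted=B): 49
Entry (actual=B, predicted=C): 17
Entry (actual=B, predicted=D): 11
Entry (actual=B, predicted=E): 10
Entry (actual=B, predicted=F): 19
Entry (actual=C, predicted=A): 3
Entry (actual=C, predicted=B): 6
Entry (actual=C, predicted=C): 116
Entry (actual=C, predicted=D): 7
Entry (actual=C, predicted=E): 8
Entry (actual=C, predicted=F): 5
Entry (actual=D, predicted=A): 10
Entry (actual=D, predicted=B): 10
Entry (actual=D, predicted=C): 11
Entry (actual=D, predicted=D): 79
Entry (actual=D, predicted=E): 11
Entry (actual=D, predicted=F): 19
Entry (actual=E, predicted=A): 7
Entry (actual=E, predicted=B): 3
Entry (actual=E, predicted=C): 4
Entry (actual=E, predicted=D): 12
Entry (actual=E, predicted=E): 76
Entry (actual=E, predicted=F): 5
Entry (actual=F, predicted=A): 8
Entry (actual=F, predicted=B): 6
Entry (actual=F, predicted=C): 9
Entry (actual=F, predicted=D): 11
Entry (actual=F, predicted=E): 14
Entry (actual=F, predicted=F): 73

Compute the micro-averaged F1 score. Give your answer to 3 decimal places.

Micro-averaging pools counts across classes: ΣTP=465, ΣFP=287, ΣFN=287.
Micro-F1 score = 2·TP/(2·TP+FP+FN) on pooled counts = 0.618 (equals overall accuracy in single-label multiclass).

0.618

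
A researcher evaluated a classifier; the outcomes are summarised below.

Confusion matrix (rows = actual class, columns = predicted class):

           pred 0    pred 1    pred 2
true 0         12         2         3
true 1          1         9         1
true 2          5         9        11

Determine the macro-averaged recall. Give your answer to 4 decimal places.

Per-class recall (TP/(TP+FN)):
  0: TP=12, FN=2+3=5 → 12/17 = 0.70588
  1: TP=9, FN=1+1=2 → 9/11 = 0.81818
  2: TP=11, FN=5+9=14 → 11/25 = 0.44000
Macro-recall = mean = (0.70588 + 0.81818 + 0.44000) / 3 = 0.6547

0.6547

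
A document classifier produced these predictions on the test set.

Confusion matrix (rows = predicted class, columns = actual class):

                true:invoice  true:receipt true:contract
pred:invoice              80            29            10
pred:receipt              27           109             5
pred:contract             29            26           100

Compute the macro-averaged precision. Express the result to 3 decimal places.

Per-class precision (TP/(TP+FP)):
  invoice: TP=80, FP=29+10=39 → 80/119 = 0.6723
  receipt: TP=109, FP=27+5=32 → 109/141 = 0.7730
  contract: TP=100, FP=29+26=55 → 100/155 = 0.6452
Macro-precision = mean = (0.6723 + 0.7730 + 0.6452) / 3 = 0.697

0.697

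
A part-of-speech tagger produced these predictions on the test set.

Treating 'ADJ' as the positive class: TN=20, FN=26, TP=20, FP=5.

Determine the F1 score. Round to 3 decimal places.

Precision = TP/(TP+FP) = 20/25 = 0.8000
Recall = TP/(TP+FN) = 20/46 = 0.4348
F1 = 2·TP/(2·TP+FP+FN) = 40/71 = 0.563

0.563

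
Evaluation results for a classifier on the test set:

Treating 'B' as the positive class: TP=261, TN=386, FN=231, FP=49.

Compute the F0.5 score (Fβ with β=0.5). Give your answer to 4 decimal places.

0.7535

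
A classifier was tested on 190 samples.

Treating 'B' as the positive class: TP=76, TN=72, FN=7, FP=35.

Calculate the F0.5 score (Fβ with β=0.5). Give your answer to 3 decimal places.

Fβ = (1+β²)·TP / ((1+β²)·TP + β²·FN + FP), with β²=1/4
= 1.25·76 / (1.25·76 + 0.25·7 + 35) = 0.721

0.721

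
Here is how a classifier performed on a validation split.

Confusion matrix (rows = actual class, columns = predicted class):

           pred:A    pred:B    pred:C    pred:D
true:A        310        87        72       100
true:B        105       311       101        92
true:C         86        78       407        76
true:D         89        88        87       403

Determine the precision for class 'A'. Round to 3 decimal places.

0.525

One-vs-rest for 'A': TP = diagonal; FP = other classes predicted 'A'; FN = 'A' predicted as other.
precision = TP/(TP+FP).
A: TP=310, FP=105+86+89=280 → 310/590 = 0.5254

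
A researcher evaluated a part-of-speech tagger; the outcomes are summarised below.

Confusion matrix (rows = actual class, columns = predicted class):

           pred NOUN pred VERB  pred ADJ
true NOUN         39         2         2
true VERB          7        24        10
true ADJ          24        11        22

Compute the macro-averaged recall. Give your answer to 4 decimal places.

0.6261

Per-class recall (TP/(TP+FN)):
  NOUN: TP=39, FN=2+2=4 → 39/43 = 0.90698
  VERB: TP=24, FN=7+10=17 → 24/41 = 0.58537
  ADJ: TP=22, FN=24+11=35 → 22/57 = 0.38596
Macro-recall = mean = (0.90698 + 0.58537 + 0.38596) / 3 = 0.6261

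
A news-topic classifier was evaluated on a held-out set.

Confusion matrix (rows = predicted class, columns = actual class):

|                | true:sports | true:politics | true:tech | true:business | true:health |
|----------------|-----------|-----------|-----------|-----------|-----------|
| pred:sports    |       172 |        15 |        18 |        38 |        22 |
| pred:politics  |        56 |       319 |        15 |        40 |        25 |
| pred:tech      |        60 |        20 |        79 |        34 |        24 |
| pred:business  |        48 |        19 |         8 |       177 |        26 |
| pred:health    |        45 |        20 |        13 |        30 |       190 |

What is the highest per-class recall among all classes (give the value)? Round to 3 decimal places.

0.812

Per-class recall (TP/(TP+FN)):
  sports: TP=172, FN=56+60+48+45=209 → 172/381 = 0.4514
  politics: TP=319, FN=15+20+19+20=74 → 319/393 = 0.8117
  tech: TP=79, FN=18+15+8+13=54 → 79/133 = 0.5940
  business: TP=177, FN=38+40+34+30=142 → 177/319 = 0.5549
  health: TP=190, FN=22+25+24+26=97 → 190/287 = 0.6620
Highest is class 'politics' with recall = 0.812.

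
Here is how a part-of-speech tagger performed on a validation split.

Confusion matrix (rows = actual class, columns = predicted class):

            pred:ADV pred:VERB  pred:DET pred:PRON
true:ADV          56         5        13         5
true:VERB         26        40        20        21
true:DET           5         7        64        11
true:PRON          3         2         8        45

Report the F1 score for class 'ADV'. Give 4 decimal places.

0.6627

One-vs-rest for 'ADV': TP = diagonal; FP = other classes predicted 'ADV'; FN = 'ADV' predicted as other.
F1 score = 2·TP/(2·TP+FP+FN).
ADV: TP=56, FP=26+5+3=34, FN=5+13+5=23 → 112/169 = 0.66272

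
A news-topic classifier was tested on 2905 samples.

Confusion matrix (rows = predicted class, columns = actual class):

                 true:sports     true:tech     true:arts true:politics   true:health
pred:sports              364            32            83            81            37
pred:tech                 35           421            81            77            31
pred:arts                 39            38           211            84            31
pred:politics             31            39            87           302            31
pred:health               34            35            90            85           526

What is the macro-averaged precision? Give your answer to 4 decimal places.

0.6171

Per-class precision (TP/(TP+FP)):
  sports: TP=364, FP=32+83+81+37=233 → 364/597 = 0.60972
  tech: TP=421, FP=35+81+77+31=224 → 421/645 = 0.65271
  arts: TP=211, FP=39+38+84+31=192 → 211/403 = 0.52357
  politics: TP=302, FP=31+39+87+31=188 → 302/490 = 0.61633
  health: TP=526, FP=34+35+90+85=244 → 526/770 = 0.68312
Macro-precision = mean = (0.60972 + 0.65271 + 0.52357 + 0.61633 + 0.68312) / 5 = 0.6171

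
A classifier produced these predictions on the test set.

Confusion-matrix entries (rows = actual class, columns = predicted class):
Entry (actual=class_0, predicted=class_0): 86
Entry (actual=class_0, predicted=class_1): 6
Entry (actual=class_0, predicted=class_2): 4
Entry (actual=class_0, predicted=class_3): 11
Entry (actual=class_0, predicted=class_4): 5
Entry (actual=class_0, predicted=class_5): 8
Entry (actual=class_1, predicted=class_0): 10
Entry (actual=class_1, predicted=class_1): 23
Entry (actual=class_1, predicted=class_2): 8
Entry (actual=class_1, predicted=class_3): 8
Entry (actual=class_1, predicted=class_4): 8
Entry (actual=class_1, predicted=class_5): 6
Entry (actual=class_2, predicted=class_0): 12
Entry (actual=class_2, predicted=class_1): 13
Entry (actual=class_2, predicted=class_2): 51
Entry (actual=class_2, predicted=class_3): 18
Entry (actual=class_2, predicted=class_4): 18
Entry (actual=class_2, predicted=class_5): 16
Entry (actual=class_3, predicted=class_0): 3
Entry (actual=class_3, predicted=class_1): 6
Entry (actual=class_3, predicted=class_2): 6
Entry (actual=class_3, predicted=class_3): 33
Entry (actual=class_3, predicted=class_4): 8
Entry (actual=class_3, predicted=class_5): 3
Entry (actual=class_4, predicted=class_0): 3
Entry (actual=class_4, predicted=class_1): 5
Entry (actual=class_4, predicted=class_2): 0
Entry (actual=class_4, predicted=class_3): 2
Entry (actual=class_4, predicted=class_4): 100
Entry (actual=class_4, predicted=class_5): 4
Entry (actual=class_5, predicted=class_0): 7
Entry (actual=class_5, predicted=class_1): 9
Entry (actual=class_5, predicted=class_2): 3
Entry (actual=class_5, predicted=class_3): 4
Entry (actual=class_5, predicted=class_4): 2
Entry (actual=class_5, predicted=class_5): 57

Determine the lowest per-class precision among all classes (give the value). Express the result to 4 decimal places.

Per-class precision (TP/(TP+FP)):
  class_0: TP=86, FP=10+12+3+3+7=35 → 86/121 = 0.71074
  class_1: TP=23, FP=6+13+6+5+9=39 → 23/62 = 0.37097
  class_2: TP=51, FP=4+8+6+0+3=21 → 51/72 = 0.70833
  class_3: TP=33, FP=11+8+18+2+4=43 → 33/76 = 0.43421
  class_4: TP=100, FP=5+8+18+8+2=41 → 100/141 = 0.70922
  class_5: TP=57, FP=8+6+16+3+4=37 → 57/94 = 0.60638
Lowest is class 'class_1' with precision = 0.3710.

0.3710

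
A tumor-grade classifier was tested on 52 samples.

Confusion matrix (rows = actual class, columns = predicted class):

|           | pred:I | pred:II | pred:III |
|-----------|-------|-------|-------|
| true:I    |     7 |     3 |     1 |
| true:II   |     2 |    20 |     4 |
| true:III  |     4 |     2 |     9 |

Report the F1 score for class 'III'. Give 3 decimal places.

0.621

F1 score = 2·TP/(2·TP+FP+FN).
III: TP=9, FP=1+4=5, FN=4+2=6 → 18/29 = 0.6207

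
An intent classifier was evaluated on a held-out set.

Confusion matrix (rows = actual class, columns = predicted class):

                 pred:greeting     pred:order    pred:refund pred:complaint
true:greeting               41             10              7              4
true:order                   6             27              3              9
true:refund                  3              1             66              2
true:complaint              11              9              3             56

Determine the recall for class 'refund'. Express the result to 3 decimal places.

0.917

Take TP from the diagonal, FP from the rest of the 'refund' prediction marginal, FN from the rest of the 'refund' actual marginal.
recall = TP/(TP+FN).
refund: TP=66, FN=3+1+2=6 → 66/72 = 0.9167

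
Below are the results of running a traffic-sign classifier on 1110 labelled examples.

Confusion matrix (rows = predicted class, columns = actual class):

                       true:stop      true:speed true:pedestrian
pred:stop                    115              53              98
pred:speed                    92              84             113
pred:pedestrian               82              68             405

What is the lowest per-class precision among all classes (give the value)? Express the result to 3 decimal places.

0.291

Per-class precision (TP/(TP+FP)):
  stop: TP=115, FP=53+98=151 → 115/266 = 0.4323
  speed: TP=84, FP=92+113=205 → 84/289 = 0.2907
  pedestrian: TP=405, FP=82+68=150 → 405/555 = 0.7297
Lowest is class 'speed' with precision = 0.291.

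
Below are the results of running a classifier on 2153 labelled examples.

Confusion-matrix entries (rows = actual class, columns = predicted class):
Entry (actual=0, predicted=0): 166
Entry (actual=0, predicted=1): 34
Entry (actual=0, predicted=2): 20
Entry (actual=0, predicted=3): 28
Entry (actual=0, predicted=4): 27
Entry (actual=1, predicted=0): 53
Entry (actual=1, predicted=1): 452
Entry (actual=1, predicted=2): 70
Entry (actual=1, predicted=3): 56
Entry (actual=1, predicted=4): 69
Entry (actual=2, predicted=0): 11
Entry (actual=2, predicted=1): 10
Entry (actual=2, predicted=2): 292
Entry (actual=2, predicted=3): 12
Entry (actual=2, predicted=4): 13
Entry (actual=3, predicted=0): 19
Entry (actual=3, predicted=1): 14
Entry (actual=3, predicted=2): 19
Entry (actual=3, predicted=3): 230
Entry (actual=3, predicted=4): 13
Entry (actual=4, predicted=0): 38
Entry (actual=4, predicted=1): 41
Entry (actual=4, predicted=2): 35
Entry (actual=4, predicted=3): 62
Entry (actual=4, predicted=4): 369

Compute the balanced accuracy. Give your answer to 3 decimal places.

0.714

Balanced accuracy = mean of per-class recall.
  0: recall = 166/275 = 0.6036
  1: recall = 452/700 = 0.6457
  2: recall = 292/338 = 0.8639
  3: recall = 230/295 = 0.7797
  4: recall = 369/545 = 0.6771
Mean = (0.6036 + 0.6457 + 0.8639 + 0.7797 + 0.6771) / 5 = 0.714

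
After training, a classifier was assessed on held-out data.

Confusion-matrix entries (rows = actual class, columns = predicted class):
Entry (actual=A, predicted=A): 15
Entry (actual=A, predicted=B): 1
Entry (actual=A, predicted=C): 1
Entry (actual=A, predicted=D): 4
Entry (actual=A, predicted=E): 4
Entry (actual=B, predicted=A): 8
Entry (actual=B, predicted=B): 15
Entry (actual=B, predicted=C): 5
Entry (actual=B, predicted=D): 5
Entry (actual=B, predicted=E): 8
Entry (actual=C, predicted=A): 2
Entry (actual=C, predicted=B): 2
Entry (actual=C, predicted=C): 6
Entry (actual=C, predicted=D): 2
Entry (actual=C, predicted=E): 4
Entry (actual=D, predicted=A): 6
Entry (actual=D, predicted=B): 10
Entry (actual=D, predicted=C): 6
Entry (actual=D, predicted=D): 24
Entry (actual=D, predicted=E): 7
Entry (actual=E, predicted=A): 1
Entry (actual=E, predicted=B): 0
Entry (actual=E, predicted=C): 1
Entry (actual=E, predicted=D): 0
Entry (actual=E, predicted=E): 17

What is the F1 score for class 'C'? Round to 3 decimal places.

Treat 'C' as positive and all other classes as negative.
F1 score = 2·TP/(2·TP+FP+FN).
C: TP=6, FP=1+5+6+1=13, FN=2+2+2+4=10 → 12/35 = 0.3429

0.343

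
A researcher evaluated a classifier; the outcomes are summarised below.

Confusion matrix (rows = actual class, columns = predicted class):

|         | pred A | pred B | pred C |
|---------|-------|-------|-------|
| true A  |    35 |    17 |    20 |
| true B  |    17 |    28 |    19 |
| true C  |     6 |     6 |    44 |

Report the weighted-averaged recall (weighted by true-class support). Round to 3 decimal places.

0.557

Per-class recall (TP/(TP+FN)):
  A: TP=35, FN=17+20=37 → 35/72 = 0.4861
  B: TP=28, FN=17+19=36 → 28/64 = 0.4375
  C: TP=44, FN=6+6=12 → 44/56 = 0.7857
Weighted-recall = Σ (supportᵢ/N)·recallᵢ with N=192: (72/192)·0.4861 + (64/192)·0.4375 + (56/192)·0.7857 = 0.557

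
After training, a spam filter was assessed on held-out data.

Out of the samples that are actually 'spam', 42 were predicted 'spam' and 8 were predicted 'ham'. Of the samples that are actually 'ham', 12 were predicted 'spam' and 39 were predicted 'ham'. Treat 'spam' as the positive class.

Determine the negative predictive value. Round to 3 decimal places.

0.830

NPV = TN/(TN+FN) = 39/(39+8) = 0.830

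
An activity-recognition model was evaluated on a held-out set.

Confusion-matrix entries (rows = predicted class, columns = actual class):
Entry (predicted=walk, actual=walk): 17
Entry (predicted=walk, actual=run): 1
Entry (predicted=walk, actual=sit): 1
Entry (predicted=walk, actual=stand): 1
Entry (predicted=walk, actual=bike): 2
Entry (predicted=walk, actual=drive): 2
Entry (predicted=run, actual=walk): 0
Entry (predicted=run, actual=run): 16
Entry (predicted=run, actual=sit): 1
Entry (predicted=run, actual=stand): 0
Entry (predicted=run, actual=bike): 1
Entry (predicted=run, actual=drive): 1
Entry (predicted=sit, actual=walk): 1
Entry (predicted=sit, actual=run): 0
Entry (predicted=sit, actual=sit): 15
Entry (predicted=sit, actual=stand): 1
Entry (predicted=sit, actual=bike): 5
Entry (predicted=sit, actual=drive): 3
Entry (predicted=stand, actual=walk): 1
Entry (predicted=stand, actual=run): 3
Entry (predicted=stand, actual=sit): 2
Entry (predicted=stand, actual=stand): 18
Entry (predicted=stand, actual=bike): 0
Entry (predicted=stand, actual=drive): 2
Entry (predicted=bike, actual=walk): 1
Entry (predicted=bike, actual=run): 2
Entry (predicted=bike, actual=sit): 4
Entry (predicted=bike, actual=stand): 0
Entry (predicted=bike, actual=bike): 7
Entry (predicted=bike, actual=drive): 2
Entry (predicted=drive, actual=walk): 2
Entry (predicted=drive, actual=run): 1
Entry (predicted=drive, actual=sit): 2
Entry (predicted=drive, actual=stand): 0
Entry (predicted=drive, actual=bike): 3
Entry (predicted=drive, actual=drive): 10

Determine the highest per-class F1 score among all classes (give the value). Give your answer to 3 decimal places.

0.783

Per-class F1 score (2·TP/(2·TP+FP+FN)):
  walk: TP=17, FP=1+1+1+2+2=7, FN=0+1+1+1+2=5 → 34/46 = 0.7391
  run: TP=16, FP=0+1+0+1+1=3, FN=1+0+3+2+1=7 → 32/42 = 0.7619
  sit: TP=15, FP=1+0+1+5+3=10, FN=1+1+2+4+2=10 → 30/50 = 0.6000
  stand: TP=18, FP=1+3+2+0+2=8, FN=1+0+1+0+0=2 → 36/46 = 0.7826
  bike: TP=7, FP=1+2+4+0+2=9, FN=2+1+5+0+3=11 → 14/34 = 0.4118
  drive: TP=10, FP=2+1+2+0+3=8, FN=2+1+3+2+2=10 → 20/38 = 0.5263
Highest is class 'stand' with F1 score = 0.783.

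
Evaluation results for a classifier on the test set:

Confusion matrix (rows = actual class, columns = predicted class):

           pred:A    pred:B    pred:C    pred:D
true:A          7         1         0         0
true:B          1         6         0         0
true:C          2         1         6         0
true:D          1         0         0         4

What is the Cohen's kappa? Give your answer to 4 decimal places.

Observed agreement pₒ = trace/N = 23/29 = 0.79310
Expected agreement pₑ = Σ (rowᵢ·colᵢ)/N² = (8·11 + 7·8 + 9·6 + 5·4)/29² = 0.25922
κ = (pₒ − pₑ)/(1 − pₑ) = (0.79310 − 0.25922)/(1 − 0.25922) = 0.7207

0.7207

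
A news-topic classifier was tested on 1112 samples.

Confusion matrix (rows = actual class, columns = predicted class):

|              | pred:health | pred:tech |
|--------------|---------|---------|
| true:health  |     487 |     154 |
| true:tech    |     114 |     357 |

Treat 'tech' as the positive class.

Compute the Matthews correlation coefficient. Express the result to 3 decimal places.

0.513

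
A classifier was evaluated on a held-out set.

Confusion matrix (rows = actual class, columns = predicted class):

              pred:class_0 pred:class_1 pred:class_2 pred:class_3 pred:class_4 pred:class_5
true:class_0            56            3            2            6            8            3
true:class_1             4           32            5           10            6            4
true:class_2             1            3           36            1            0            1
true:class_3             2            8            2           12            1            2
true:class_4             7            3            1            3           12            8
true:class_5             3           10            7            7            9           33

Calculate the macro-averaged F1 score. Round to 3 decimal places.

0.548

Per-class F1 score (2·TP/(2·TP+FP+FN)):
  class_0: TP=56, FP=4+1+2+7+3=17, FN=3+2+6+8+3=22 → 112/151 = 0.7417
  class_1: TP=32, FP=3+3+8+3+10=27, FN=4+5+10+6+4=29 → 64/120 = 0.5333
  class_2: TP=36, FP=2+5+2+1+7=17, FN=1+3+1+0+1=6 → 72/95 = 0.7579
  class_3: TP=12, FP=6+10+1+3+7=27, FN=2+8+2+1+2=15 → 24/66 = 0.3636
  class_4: TP=12, FP=8+6+0+1+9=24, FN=7+3+1+3+8=22 → 24/70 = 0.3429
  class_5: TP=33, FP=3+4+1+2+8=18, FN=3+10+7+7+9=36 → 66/120 = 0.5500
Macro-F1 score = mean = (0.7417 + 0.5333 + 0.7579 + 0.3636 + 0.3429 + 0.5500) / 6 = 0.548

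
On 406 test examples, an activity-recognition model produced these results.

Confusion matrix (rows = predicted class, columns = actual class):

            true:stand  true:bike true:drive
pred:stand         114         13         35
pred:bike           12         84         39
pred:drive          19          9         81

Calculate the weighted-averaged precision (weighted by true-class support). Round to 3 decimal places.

Per-class precision (TP/(TP+FP)):
  stand: TP=114, FP=13+35=48 → 114/162 = 0.7037
  bike: TP=84, FP=12+39=51 → 84/135 = 0.6222
  drive: TP=81, FP=19+9=28 → 81/109 = 0.7431
Weighted-precision = Σ (supportᵢ/N)·precisionᵢ with N=406: (145/406)·0.7037 + (106/406)·0.6222 + (155/406)·0.7431 = 0.697

0.697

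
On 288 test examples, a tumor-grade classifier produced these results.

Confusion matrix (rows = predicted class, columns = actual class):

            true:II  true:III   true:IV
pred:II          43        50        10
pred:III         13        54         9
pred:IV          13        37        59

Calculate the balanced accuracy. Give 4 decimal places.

Balanced accuracy = mean of per-class recall.
  II: recall = 43/69 = 0.62319
  III: recall = 54/141 = 0.38298
  IV: recall = 59/78 = 0.75641
Mean = (0.62319 + 0.38298 + 0.75641) / 3 = 0.5875

0.5875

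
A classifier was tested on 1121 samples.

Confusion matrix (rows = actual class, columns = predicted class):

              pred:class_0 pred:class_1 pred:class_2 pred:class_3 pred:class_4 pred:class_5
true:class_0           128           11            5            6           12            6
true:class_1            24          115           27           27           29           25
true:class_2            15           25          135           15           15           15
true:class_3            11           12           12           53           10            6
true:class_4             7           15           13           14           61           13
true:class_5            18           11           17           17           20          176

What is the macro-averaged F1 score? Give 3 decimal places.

Per-class F1 score (2·TP/(2·TP+FP+FN)):
  class_0: TP=128, FP=24+15+11+7+18=75, FN=11+5+6+12+6=40 → 256/371 = 0.6900
  class_1: TP=115, FP=11+25+12+15+11=74, FN=24+27+27+29+25=132 → 230/436 = 0.5275
  class_2: TP=135, FP=5+27+12+13+17=74, FN=15+25+15+15+15=85 → 270/429 = 0.6294
  class_3: TP=53, FP=6+27+15+14+17=79, FN=11+12+12+10+6=51 → 106/236 = 0.4492
  class_4: TP=61, FP=12+29+15+10+20=86, FN=7+15+13+14+13=62 → 122/270 = 0.4519
  class_5: TP=176, FP=6+25+15+6+13=65, FN=18+11+17+17+20=83 → 352/500 = 0.7040
Macro-F1 score = mean = (0.6900 + 0.5275 + 0.6294 + 0.4492 + 0.4519 + 0.7040) / 6 = 0.575

0.575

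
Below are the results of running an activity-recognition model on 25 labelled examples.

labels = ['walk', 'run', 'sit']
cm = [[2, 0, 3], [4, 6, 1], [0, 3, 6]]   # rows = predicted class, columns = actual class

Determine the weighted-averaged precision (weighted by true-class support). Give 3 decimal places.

0.559

Per-class precision (TP/(TP+FP)):
  walk: TP=2, FP=0+3=3 → 2/5 = 0.4000
  run: TP=6, FP=4+1=5 → 6/11 = 0.5455
  sit: TP=6, FP=0+3=3 → 6/9 = 0.6667
Weighted-precision = Σ (supportᵢ/N)·precisionᵢ with N=25: (6/25)·0.4000 + (9/25)·0.5455 + (10/25)·0.6667 = 0.559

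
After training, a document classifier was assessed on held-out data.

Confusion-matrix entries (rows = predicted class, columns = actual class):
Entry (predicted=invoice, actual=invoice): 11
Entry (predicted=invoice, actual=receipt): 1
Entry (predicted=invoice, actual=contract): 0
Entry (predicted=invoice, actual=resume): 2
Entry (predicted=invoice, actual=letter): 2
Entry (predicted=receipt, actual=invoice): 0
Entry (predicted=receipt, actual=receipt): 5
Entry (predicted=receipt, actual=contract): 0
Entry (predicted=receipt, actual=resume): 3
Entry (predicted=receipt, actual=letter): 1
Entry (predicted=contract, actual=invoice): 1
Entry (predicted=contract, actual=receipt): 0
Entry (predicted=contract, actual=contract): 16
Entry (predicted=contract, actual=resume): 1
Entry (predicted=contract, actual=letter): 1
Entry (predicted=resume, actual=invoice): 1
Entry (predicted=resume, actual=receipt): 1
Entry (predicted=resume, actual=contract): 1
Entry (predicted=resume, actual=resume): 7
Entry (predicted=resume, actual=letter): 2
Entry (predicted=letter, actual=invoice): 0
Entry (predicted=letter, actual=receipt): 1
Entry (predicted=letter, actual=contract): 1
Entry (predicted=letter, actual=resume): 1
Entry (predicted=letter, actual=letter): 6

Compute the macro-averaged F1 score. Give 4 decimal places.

0.6643

Per-class F1 score (2·TP/(2·TP+FP+FN)):
  invoice: TP=11, FP=1+0+2+2=5, FN=0+1+1+0=2 → 22/29 = 0.75862
  receipt: TP=5, FP=0+0+3+1=4, FN=1+0+1+1=3 → 10/17 = 0.58824
  contract: TP=16, FP=1+0+1+1=3, FN=0+0+1+1=2 → 32/37 = 0.86486
  resume: TP=7, FP=1+1+1+2=5, FN=2+3+1+1=7 → 14/26 = 0.53846
  letter: TP=6, FP=0+1+1+1=3, FN=2+1+1+2=6 → 12/21 = 0.57143
Macro-F1 score = mean = (0.75862 + 0.58824 + 0.86486 + 0.53846 + 0.57143) / 5 = 0.6643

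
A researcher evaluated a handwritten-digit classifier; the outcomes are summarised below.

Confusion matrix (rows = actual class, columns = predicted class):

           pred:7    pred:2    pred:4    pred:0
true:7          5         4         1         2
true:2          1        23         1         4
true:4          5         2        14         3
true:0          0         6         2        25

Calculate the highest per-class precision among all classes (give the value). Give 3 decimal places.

Per-class precision (TP/(TP+FP)):
  7: TP=5, FP=1+5+0=6 → 5/11 = 0.4545
  2: TP=23, FP=4+2+6=12 → 23/35 = 0.6571
  4: TP=14, FP=1+1+2=4 → 14/18 = 0.7778
  0: TP=25, FP=2+4+3=9 → 25/34 = 0.7353
Highest is class '4' with precision = 0.778.

0.778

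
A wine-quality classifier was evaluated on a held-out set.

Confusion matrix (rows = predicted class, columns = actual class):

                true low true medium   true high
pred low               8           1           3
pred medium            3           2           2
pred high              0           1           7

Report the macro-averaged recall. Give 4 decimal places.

0.6035

Per-class recall (TP/(TP+FN)):
  low: TP=8, FN=3+0=3 → 8/11 = 0.72727
  medium: TP=2, FN=1+1=2 → 2/4 = 0.50000
  high: TP=7, FN=3+2=5 → 7/12 = 0.58333
Macro-recall = mean = (0.72727 + 0.50000 + 0.58333) / 3 = 0.6035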